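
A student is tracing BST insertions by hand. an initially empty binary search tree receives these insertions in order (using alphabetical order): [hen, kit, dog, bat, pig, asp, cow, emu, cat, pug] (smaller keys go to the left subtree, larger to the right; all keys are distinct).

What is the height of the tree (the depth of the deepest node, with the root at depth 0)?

4

hen: root
kit: right child of hen (depth 1)
dog: left child of hen (depth 1)
bat: left child of dog (depth 2)
pig: right child of kit (depth 2)
asp: left child of bat (depth 3)
cow: right child of bat (depth 3)
emu: right child of dog (depth 2)
cat: left child of cow (depth 4)
pug: right child of pig (depth 3)

The deepest node is cat at depth 4.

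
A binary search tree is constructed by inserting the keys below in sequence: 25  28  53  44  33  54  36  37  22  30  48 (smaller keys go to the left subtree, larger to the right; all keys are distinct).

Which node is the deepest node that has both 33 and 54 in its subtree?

53

Insert 25: tree is empty, so 25 becomes the root.
Insert 28: 28 > 25 → go right. Place as right child of 25.
Insert 53: 53 > 25 → go right; 53 > 28 → go right. Place as right child of 28.
Insert 44: 44 > 25 → go right; 44 > 28 → go right; 44 < 53 → go left. Place as left child of 53.
Insert 33: 33 > 25 → go right; 33 > 28 → go right; 33 < 53 → go left; 33 < 44 → go left. Place as left child of 44.
Insert 54: 54 > 25 → go right; 54 > 28 → go right; 54 > 53 → go right. Place as right child of 53.
Insert 36: 36 > 25 → go right; 36 > 28 → go right; 36 < 53 → go left; 36 < 44 → go left; 36 > 33 → go right. Place as right child of 33.
Insert 37: 37 > 25 → go right; 37 > 28 → go right; 37 < 53 → go left; 37 < 44 → go left; 37 > 33 → go right; 37 > 36 → go right. Place as right child of 36.
Insert 22: 22 < 25 → go left. Place as left child of 25.
Insert 30: 30 > 25 → go right; 30 > 28 → go right; 30 < 53 → go left; 30 < 44 → go left; 30 < 33 → go left. Place as left child of 33.
Insert 48: 48 > 25 → go right; 48 > 28 → go right; 48 < 53 → go left; 48 > 44 → go right. Place as right child of 44.

Path to 33: 25 → 28 → 53 → 44 → 33
Path to 54: 25 → 28 → 53 → 54
The paths share a prefix ending at 53, then split left and right.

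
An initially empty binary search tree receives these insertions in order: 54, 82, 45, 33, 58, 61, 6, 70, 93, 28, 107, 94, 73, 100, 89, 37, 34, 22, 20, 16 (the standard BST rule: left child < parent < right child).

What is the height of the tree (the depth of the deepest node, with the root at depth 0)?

7

54: root
82: right child of 54 (depth 1)
45: left child of 54 (depth 1)
33: left child of 45 (depth 2)
58: left child of 82 (depth 2)
61: right child of 58 (depth 3)
6: left child of 33 (depth 3)
70: right child of 61 (depth 4)
93: right child of 82 (depth 2)
28: right child of 6 (depth 4)
107: right child of 93 (depth 3)
94: left child of 107 (depth 4)
73: right child of 70 (depth 5)
100: right child of 94 (depth 5)
89: left child of 93 (depth 3)
37: right child of 33 (depth 3)
34: left child of 37 (depth 4)
22: left child of 28 (depth 5)
20: left child of 22 (depth 6)
16: left child of 20 (depth 7)

The deepest node is 16 at depth 7.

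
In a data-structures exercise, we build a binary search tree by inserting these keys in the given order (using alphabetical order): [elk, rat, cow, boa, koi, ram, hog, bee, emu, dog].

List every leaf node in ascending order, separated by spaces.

Resulting structure (node: left, right):
  elk: L=cow, R=rat
  rat: L=koi, R=–
  cow: L=boa, R=dog
  boa: L=bee, R=–
  koi: L=hog, R=ram
  ram: L=–, R=–
  hog: L=emu, R=–
  bee: L=–, R=–
  emu: L=–, R=–
  dog: L=–, R=–

bee dog emu ram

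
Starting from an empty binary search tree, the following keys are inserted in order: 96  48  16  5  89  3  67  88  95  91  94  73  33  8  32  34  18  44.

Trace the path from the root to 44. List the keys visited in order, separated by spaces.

Resulting structure (node: left, right):
  96: L=48, R=–
  48: L=16, R=89
  16: L=5, R=33
  5: L=3, R=8
  89: L=67, R=95
  3: L=–, R=–
  67: L=–, R=88
  88: L=73, R=–
  95: L=91, R=–
  91: L=–, R=94
  94: L=–, R=–
  73: L=–, R=–
  33: L=32, R=34
  8: L=–, R=–
  32: L=18, R=–
  34: L=–, R=44
  18: L=–, R=–
  44: L=–, R=–

96 48 16 33 34 44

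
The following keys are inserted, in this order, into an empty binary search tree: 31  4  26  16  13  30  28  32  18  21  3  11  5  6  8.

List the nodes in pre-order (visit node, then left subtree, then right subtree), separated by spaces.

31: root
4: left child of 31 (depth 1)
26: right child of 4 (depth 2)
16: left child of 26 (depth 3)
13: left child of 16 (depth 4)
30: right child of 26 (depth 3)
28: left child of 30 (depth 4)
32: right child of 31 (depth 1)
18: right child of 16 (depth 4)
21: right child of 18 (depth 5)
3: left child of 4 (depth 2)
11: left child of 13 (depth 5)
5: left child of 11 (depth 6)
6: right child of 5 (depth 7)
8: right child of 6 (depth 8)

31 4 3 26 16 13 11 5 6 8 18 21 30 28 32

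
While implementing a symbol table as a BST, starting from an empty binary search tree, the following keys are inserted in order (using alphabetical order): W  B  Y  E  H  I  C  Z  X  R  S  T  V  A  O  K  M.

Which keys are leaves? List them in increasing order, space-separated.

A C M V X Z

W: root
B: left child of W (depth 1)
Y: right child of W (depth 1)
E: right child of B (depth 2)
H: right child of E (depth 3)
I: right child of H (depth 4)
C: left child of E (depth 3)
Z: right child of Y (depth 2)
X: left child of Y (depth 2)
R: right child of I (depth 5)
S: right child of R (depth 6)
T: right child of S (depth 7)
V: right child of T (depth 8)
A: left child of B (depth 2)
O: left child of R (depth 6)
K: left child of O (depth 7)
M: right child of K (depth 8)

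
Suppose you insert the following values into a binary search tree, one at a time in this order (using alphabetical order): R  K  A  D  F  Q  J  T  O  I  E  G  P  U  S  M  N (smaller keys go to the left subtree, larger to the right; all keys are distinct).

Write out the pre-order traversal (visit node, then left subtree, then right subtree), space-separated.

R K A D F E J I G Q O M N P T S U

R: root
K: left child of R (depth 1)
A: left child of K (depth 2)
D: right child of A (depth 3)
F: right child of D (depth 4)
Q: right child of K (depth 2)
J: right child of F (depth 5)
T: right child of R (depth 1)
O: left child of Q (depth 3)
I: left child of J (depth 6)
E: left child of F (depth 5)
G: left child of I (depth 7)
P: right child of O (depth 4)
U: right child of T (depth 2)
S: left child of T (depth 2)
M: left child of O (depth 4)
N: right child of M (depth 5)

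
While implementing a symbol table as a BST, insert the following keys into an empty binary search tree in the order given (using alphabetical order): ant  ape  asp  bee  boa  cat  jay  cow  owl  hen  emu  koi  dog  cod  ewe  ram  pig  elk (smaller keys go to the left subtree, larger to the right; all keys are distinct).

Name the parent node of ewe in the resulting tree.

emu

Resulting structure (node: left, right):
  ant: L=–, R=ape
  ape: L=–, R=asp
  asp: L=–, R=bee
  bee: L=–, R=boa
  boa: L=–, R=cat
  cat: L=–, R=jay
  jay: L=cow, R=owl
  cow: L=cod, R=hen
  owl: L=koi, R=ram
  hen: L=emu, R=–
  emu: L=dog, R=ewe
  koi: L=–, R=–
  dog: L=–, R=elk
  cod: L=–, R=–
  ewe: L=–, R=–
  ram: L=pig, R=–
  pig: L=–, R=–
  elk: L=–, R=–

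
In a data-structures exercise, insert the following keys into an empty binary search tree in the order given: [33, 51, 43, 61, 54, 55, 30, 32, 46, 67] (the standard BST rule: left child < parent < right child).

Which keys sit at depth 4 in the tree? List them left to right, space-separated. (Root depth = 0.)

33: root
51: right child of 33 (depth 1)
43: left child of 51 (depth 2)
61: right child of 51 (depth 2)
54: left child of 61 (depth 3)
55: right child of 54 (depth 4)
30: left child of 33 (depth 1)
32: right child of 30 (depth 2)
46: right child of 43 (depth 3)
67: right child of 61 (depth 3)

55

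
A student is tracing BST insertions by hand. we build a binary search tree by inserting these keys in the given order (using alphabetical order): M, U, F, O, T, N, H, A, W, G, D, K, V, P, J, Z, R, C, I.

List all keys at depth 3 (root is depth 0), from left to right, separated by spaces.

D G K N T V Z

M: root
U: right child of M (depth 1)
F: left child of M (depth 1)
O: left child of U (depth 2)
T: right child of O (depth 3)
N: left child of O (depth 3)
H: right child of F (depth 2)
A: left child of F (depth 2)
W: right child of U (depth 2)
G: left child of H (depth 3)
D: right child of A (depth 3)
K: right child of H (depth 3)
V: left child of W (depth 3)
P: left child of T (depth 4)
J: left child of K (depth 4)
Z: right child of W (depth 3)
R: right child of P (depth 5)
C: left child of D (depth 4)
I: left child of J (depth 5)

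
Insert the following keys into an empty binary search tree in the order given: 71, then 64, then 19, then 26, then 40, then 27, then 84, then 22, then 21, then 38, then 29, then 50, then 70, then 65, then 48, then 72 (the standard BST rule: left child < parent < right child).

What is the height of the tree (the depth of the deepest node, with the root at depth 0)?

Resulting structure (node: left, right):
  71: L=64, R=84
  64: L=19, R=70
  19: L=–, R=26
  26: L=22, R=40
  40: L=27, R=50
  27: L=–, R=38
  84: L=72, R=–
  22: L=21, R=–
  21: L=–, R=–
  38: L=29, R=–
  29: L=–, R=–
  50: L=48, R=–
  70: L=65, R=–
  65: L=–, R=–
  48: L=–, R=–
  72: L=–, R=–

The deepest node is 29 at depth 7.

7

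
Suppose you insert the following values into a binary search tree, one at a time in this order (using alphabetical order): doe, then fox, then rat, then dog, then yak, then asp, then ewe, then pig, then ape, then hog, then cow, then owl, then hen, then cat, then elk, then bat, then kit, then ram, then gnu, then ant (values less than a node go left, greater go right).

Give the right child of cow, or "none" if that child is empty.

doe: root
fox: right child of doe (depth 1)
rat: right child of fox (depth 2)
dog: left child of fox (depth 2)
yak: right child of rat (depth 3)
asp: left child of doe (depth 1)
ewe: right child of dog (depth 3)
pig: left child of rat (depth 3)
ape: left child of asp (depth 2)
hog: left child of pig (depth 4)
cow: right child of asp (depth 2)
owl: right child of hog (depth 5)
hen: left child of hog (depth 5)
cat: left child of cow (depth 3)
elk: left child of ewe (depth 4)
bat: left child of cat (depth 4)
kit: left child of owl (depth 6)
ram: right child of pig (depth 4)
gnu: left child of hen (depth 6)
ant: left child of ape (depth 3)

none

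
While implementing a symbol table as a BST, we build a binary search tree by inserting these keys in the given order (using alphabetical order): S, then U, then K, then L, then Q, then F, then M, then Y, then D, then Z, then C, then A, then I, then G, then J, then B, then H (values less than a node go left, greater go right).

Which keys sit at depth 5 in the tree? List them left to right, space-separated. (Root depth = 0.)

Insert S: tree is empty, so S becomes the root.
Insert U: U > S → go right. Place as right child of S.
Insert K: K < S → go left. Place as left child of S.
Insert L: L < S → go left; L > K → go right. Place as right child of K.
Insert Q: Q < S → go left; Q > K → go right; Q > L → go right. Place as right child of L.
Insert F: F < S → go left; F < K → go left. Place as left child of K.
Insert M: M < S → go left; M > K → go right; M > L → go right; M < Q → go left. Place as left child of Q.
Insert Y: Y > S → go right; Y > U → go right. Place as right child of U.
Insert D: D < S → go left; D < K → go left; D < F → go left. Place as left child of F.
Insert Z: Z > S → go right; Z > U → go right; Z > Y → go right. Place as right child of Y.
Insert C: C < S → go left; C < K → go left; C < F → go left; C < D → go left. Place as left child of D.
Insert A: A < S → go left; A < K → go left; A < F → go left; A < D → go left; A < C → go left. Place as left child of C.
Insert I: I < S → go left; I < K → go left; I > F → go right. Place as right child of F.
Insert G: G < S → go left; G < K → go left; G > F → go right; G < I → go left. Place as left child of I.
Insert J: J < S → go left; J < K → go left; J > F → go right; J > I → go right. Place as right child of I.
Insert B: B < S → go left; B < K → go left; B < F → go left; B < D → go left; B < C → go left; B > A → go right. Place as right child of A.
Insert H: H < S → go left; H < K → go left; H > F → go right; H < I → go left; H > G → go right. Place as right child of G.

A H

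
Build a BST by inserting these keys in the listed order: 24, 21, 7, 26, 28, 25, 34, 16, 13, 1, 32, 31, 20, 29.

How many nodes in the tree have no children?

5

Insert 24: tree is empty, so 24 becomes the root.
Insert 21: 21 < 24 → go left. Place as left child of 24.
Insert 7: 7 < 24 → go left; 7 < 21 → go left. Place as left child of 21.
Insert 26: 26 > 24 → go right. Place as right child of 24.
Insert 28: 28 > 24 → go right; 28 > 26 → go right. Place as right child of 26.
Insert 25: 25 > 24 → go right; 25 < 26 → go left. Place as left child of 26.
Insert 34: 34 > 24 → go right; 34 > 26 → go right; 34 > 28 → go right. Place as right child of 28.
Insert 16: 16 < 24 → go left; 16 < 21 → go left; 16 > 7 → go right. Place as right child of 7.
Insert 13: 13 < 24 → go left; 13 < 21 → go left; 13 > 7 → go right; 13 < 16 → go left. Place as left child of 16.
Insert 1: 1 < 24 → go left; 1 < 21 → go left; 1 < 7 → go left. Place as left child of 7.
Insert 32: 32 > 24 → go right; 32 > 26 → go right; 32 > 28 → go right; 32 < 34 → go left. Place as left child of 34.
Insert 31: 31 > 24 → go right; 31 > 26 → go right; 31 > 28 → go right; 31 < 34 → go left; 31 < 32 → go left. Place as left child of 32.
Insert 20: 20 < 24 → go left; 20 < 21 → go left; 20 > 7 → go right; 20 > 16 → go right. Place as right child of 16.
Insert 29: 29 > 24 → go right; 29 > 26 → go right; 29 > 28 → go right; 29 < 34 → go left; 29 < 32 → go left; 29 < 31 → go left. Place as left child of 31.

Leaves: 1, 13, 20, 25, 29 — 5 in total.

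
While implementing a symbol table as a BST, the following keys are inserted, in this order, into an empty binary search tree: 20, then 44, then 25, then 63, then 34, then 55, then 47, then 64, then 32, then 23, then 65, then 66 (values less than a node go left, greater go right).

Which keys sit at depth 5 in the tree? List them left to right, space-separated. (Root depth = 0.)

66

Resulting structure (node: left, right):
  20: L=–, R=44
  44: L=25, R=63
  25: L=23, R=34
  63: L=55, R=64
  34: L=32, R=–
  55: L=47, R=–
  47: L=–, R=–
  64: L=–, R=65
  32: L=–, R=–
  23: L=–, R=–
  65: L=–, R=66
  66: L=–, R=–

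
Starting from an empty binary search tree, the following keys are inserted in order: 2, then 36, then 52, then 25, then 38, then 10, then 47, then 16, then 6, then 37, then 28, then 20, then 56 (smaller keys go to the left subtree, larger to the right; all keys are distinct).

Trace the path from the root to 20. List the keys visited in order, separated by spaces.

2: root
36: right child of 2 (depth 1)
52: right child of 36 (depth 2)
25: left child of 36 (depth 2)
38: left child of 52 (depth 3)
10: left child of 25 (depth 3)
47: right child of 38 (depth 4)
16: right child of 10 (depth 4)
6: left child of 10 (depth 4)
37: left child of 38 (depth 4)
28: right child of 25 (depth 3)
20: right child of 16 (depth 5)
56: right child of 52 (depth 3)

2 36 25 10 16 20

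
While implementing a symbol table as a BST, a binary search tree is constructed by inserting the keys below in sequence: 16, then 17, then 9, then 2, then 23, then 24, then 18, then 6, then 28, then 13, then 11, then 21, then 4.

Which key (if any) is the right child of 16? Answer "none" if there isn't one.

16: root
17: right child of 16 (depth 1)
9: left child of 16 (depth 1)
2: left child of 9 (depth 2)
23: right child of 17 (depth 2)
24: right child of 23 (depth 3)
18: left child of 23 (depth 3)
6: right child of 2 (depth 3)
28: right child of 24 (depth 4)
13: right child of 9 (depth 2)
11: left child of 13 (depth 3)
21: right child of 18 (depth 4)
4: left child of 6 (depth 4)

17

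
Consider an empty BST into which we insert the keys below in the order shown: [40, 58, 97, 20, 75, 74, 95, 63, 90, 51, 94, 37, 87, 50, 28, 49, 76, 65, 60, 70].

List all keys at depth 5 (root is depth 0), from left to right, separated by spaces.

63 90

Insert 40: tree is empty, so 40 becomes the root.
Insert 58: 58 > 40 → go right. Place as right child of 40.
Insert 97: 97 > 40 → go right; 97 > 58 → go right. Place as right child of 58.
Insert 20: 20 < 40 → go left. Place as left child of 40.
Insert 75: 75 > 40 → go right; 75 > 58 → go right; 75 < 97 → go left. Place as left child of 97.
Insert 74: 74 > 40 → go right; 74 > 58 → go right; 74 < 97 → go left; 74 < 75 → go left. Place as left child of 75.
Insert 95: 95 > 40 → go right; 95 > 58 → go right; 95 < 97 → go left; 95 > 75 → go right. Place as right child of 75.
Insert 63: 63 > 40 → go right; 63 > 58 → go right; 63 < 97 → go left; 63 < 75 → go left; 63 < 74 → go left. Place as left child of 74.
Insert 90: 90 > 40 → go right; 90 > 58 → go right; 90 < 97 → go left; 90 > 75 → go right; 90 < 95 → go left. Place as left child of 95.
Insert 51: 51 > 40 → go right; 51 < 58 → go left. Place as left child of 58.
Insert 94: 94 > 40 → go right; 94 > 58 → go right; 94 < 97 → go left; 94 > 75 → go right; 94 < 95 → go left; 94 > 90 → go right. Place as right child of 90.
Insert 37: 37 < 40 → go left; 37 > 20 → go right. Place as right child of 20.
Insert 87: 87 > 40 → go right; 87 > 58 → go right; 87 < 97 → go left; 87 > 75 → go right; 87 < 95 → go left; 87 < 90 → go left. Place as left child of 90.
Insert 50: 50 > 40 → go right; 50 < 58 → go left; 50 < 51 → go left. Place as left child of 51.
Insert 28: 28 < 40 → go left; 28 > 20 → go right; 28 < 37 → go left. Place as left child of 37.
Insert 49: 49 > 40 → go right; 49 < 58 → go left; 49 < 51 → go left; 49 < 50 → go left. Place as left child of 50.
Insert 76: 76 > 40 → go right; 76 > 58 → go right; 76 < 97 → go left; 76 > 75 → go right; 76 < 95 → go left; 76 < 90 → go left; 76 < 87 → go left. Place as left child of 87.
Insert 65: 65 > 40 → go right; 65 > 58 → go right; 65 < 97 → go left; 65 < 75 → go left; 65 < 74 → go left; 65 > 63 → go right. Place as right child of 63.
Insert 60: 60 > 40 → go right; 60 > 58 → go right; 60 < 97 → go left; 60 < 75 → go left; 60 < 74 → go left; 60 < 63 → go left. Place as left child of 63.
Insert 70: 70 > 40 → go right; 70 > 58 → go right; 70 < 97 → go left; 70 < 75 → go left; 70 < 74 → go left; 70 > 63 → go right; 70 > 65 → go right. Place as right child of 65.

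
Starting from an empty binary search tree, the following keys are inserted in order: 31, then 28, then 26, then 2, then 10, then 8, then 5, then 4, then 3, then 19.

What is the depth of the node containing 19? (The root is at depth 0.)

5

Insert 31: tree is empty, so 31 becomes the root.
Insert 28: 28 < 31 → go left. Place as left child of 31.
Insert 26: 26 < 31 → go left; 26 < 28 → go left. Place as left child of 28.
Insert 2: 2 < 31 → go left; 2 < 28 → go left; 2 < 26 → go left. Place as left child of 26.
Insert 10: 10 < 31 → go left; 10 < 28 → go left; 10 < 26 → go left; 10 > 2 → go right. Place as right child of 2.
Insert 8: 8 < 31 → go left; 8 < 28 → go left; 8 < 26 → go left; 8 > 2 → go right; 8 < 10 → go left. Place as left child of 10.
Insert 5: 5 < 31 → go left; 5 < 28 → go left; 5 < 26 → go left; 5 > 2 → go right; 5 < 10 → go left; 5 < 8 → go left. Place as left child of 8.
Insert 4: 4 < 31 → go left; 4 < 28 → go left; 4 < 26 → go left; 4 > 2 → go right; 4 < 10 → go left; 4 < 8 → go left; 4 < 5 → go left. Place as left child of 5.
Insert 3: 3 < 31 → go left; 3 < 28 → go left; 3 < 26 → go left; 3 > 2 → go right; 3 < 10 → go left; 3 < 8 → go left; 3 < 5 → go left; 3 < 4 → go left. Place as left child of 4.
Insert 19: 19 < 31 → go left; 19 < 28 → go left; 19 < 26 → go left; 19 > 2 → go right; 19 > 10 → go right. Place as right child of 10.

Path to 19: 31 → 28 → 26 → 2 → 10 → 19, which is 5 edges.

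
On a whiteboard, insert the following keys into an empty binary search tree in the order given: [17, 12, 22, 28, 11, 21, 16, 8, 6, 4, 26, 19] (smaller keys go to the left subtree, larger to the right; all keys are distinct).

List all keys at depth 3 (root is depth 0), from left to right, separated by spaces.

Insert 17: tree is empty, so 17 becomes the root.
Insert 12: 12 < 17 → go left. Place as left child of 17.
Insert 22: 22 > 17 → go right. Place as right child of 17.
Insert 28: 28 > 17 → go right; 28 > 22 → go right. Place as right child of 22.
Insert 11: 11 < 17 → go left; 11 < 12 → go left. Place as left child of 12.
Insert 21: 21 > 17 → go right; 21 < 22 → go left. Place as left child of 22.
Insert 16: 16 < 17 → go left; 16 > 12 → go right. Place as right child of 12.
Insert 8: 8 < 17 → go left; 8 < 12 → go left; 8 < 11 → go left. Place as left child of 11.
Insert 6: 6 < 17 → go left; 6 < 12 → go left; 6 < 11 → go left; 6 < 8 → go left. Place as left child of 8.
Insert 4: 4 < 17 → go left; 4 < 12 → go left; 4 < 11 → go left; 4 < 8 → go left; 4 < 6 → go left. Place as left child of 6.
Insert 26: 26 > 17 → go right; 26 > 22 → go right; 26 < 28 → go left. Place as left child of 28.
Insert 19: 19 > 17 → go right; 19 < 22 → go left; 19 < 21 → go left. Place as left child of 21.

8 19 26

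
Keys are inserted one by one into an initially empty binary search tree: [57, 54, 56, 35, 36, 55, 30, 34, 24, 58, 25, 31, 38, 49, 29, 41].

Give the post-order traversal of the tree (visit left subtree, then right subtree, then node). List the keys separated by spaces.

29 25 24 31 34 30 41 49 38 36 35 55 56 54 58 57

57: root
54: left child of 57 (depth 1)
56: right child of 54 (depth 2)
35: left child of 54 (depth 2)
36: right child of 35 (depth 3)
55: left child of 56 (depth 3)
30: left child of 35 (depth 3)
34: right child of 30 (depth 4)
24: left child of 30 (depth 4)
58: right child of 57 (depth 1)
25: right child of 24 (depth 5)
31: left child of 34 (depth 5)
38: right child of 36 (depth 4)
49: right child of 38 (depth 5)
29: right child of 25 (depth 6)
41: left child of 49 (depth 6)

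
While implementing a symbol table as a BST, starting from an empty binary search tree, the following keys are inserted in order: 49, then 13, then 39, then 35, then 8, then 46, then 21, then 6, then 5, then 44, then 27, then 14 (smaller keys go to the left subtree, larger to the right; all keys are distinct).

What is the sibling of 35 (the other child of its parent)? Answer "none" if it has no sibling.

46

Resulting structure (node: left, right):
  49: L=13, R=–
  13: L=8, R=39
  39: L=35, R=46
  35: L=21, R=–
  8: L=6, R=–
  46: L=44, R=–
  21: L=14, R=27
  6: L=5, R=–
  5: L=–, R=–
  44: L=–, R=–
  27: L=–, R=–
  14: L=–, R=–

35's parent is 39; the other child of 39 is 46.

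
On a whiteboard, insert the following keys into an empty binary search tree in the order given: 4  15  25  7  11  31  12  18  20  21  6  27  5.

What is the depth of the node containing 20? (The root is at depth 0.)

4: root
15: right child of 4 (depth 1)
25: right child of 15 (depth 2)
7: left child of 15 (depth 2)
11: right child of 7 (depth 3)
31: right child of 25 (depth 3)
12: right child of 11 (depth 4)
18: left child of 25 (depth 3)
20: right child of 18 (depth 4)
21: right child of 20 (depth 5)
6: left child of 7 (depth 3)
27: left child of 31 (depth 4)
5: left child of 6 (depth 4)

Path to 20: 4 → 15 → 25 → 18 → 20, which is 4 edges.

4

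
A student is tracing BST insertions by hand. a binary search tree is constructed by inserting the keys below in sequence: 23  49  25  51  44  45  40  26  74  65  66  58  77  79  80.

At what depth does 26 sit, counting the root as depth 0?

Insert 23: tree is empty, so 23 becomes the root.
Insert 49: 49 > 23 → go right. Place as right child of 23.
Insert 25: 25 > 23 → go right; 25 < 49 → go left. Place as left child of 49.
Insert 51: 51 > 23 → go right; 51 > 49 → go right. Place as right child of 49.
Insert 44: 44 > 23 → go right; 44 < 49 → go left; 44 > 25 → go right. Place as right child of 25.
Insert 45: 45 > 23 → go right; 45 < 49 → go left; 45 > 25 → go right; 45 > 44 → go right. Place as right child of 44.
Insert 40: 40 > 23 → go right; 40 < 49 → go left; 40 > 25 → go right; 40 < 44 → go left. Place as left child of 44.
Insert 26: 26 > 23 → go right; 26 < 49 → go left; 26 > 25 → go right; 26 < 44 → go left; 26 < 40 → go left. Place as left child of 40.
Insert 74: 74 > 23 → go right; 74 > 49 → go right; 74 > 51 → go right. Place as right child of 51.
Insert 65: 65 > 23 → go right; 65 > 49 → go right; 65 > 51 → go right; 65 < 74 → go left. Place as left child of 74.
Insert 66: 66 > 23 → go right; 66 > 49 → go right; 66 > 51 → go right; 66 < 74 → go left; 66 > 65 → go right. Place as right child of 65.
Insert 58: 58 > 23 → go right; 58 > 49 → go right; 58 > 51 → go right; 58 < 74 → go left; 58 < 65 → go left. Place as left child of 65.
Insert 77: 77 > 23 → go right; 77 > 49 → go right; 77 > 51 → go right; 77 > 74 → go right. Place as right child of 74.
Insert 79: 79 > 23 → go right; 79 > 49 → go right; 79 > 51 → go right; 79 > 74 → go right; 79 > 77 → go right. Place as right child of 77.
Insert 80: 80 > 23 → go right; 80 > 49 → go right; 80 > 51 → go right; 80 > 74 → go right; 80 > 77 → go right; 80 > 79 → go right. Place as right child of 79.

Path to 26: 23 → 49 → 25 → 44 → 40 → 26, which is 5 edges.

5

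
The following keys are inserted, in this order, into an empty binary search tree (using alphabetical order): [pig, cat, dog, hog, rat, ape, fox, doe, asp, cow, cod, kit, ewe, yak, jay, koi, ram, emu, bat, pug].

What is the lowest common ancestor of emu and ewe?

ewe

pig: root
cat: left child of pig (depth 1)
dog: right child of cat (depth 2)
hog: right child of dog (depth 3)
rat: right child of pig (depth 1)
ape: left child of cat (depth 2)
fox: left child of hog (depth 4)
doe: left child of dog (depth 3)
asp: right child of ape (depth 3)
cow: left child of doe (depth 4)
cod: left child of cow (depth 5)
kit: right child of hog (depth 4)
ewe: left child of fox (depth 5)
yak: right child of rat (depth 2)
jay: left child of kit (depth 5)
koi: right child of kit (depth 5)
ram: left child of rat (depth 2)
emu: left child of ewe (depth 6)
bat: right child of asp (depth 4)
pug: left child of ram (depth 3)

Path to emu: pig → cat → dog → hog → fox → ewe → emu
Path to ewe: pig → cat → dog → hog → fox → ewe
ewe lies on both paths and is an ancestor of the other node.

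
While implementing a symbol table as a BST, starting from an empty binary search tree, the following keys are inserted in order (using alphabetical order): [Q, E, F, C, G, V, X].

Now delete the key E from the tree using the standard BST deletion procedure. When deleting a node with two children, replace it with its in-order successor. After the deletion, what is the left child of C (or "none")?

Q: root
E: left child of Q (depth 1)
F: right child of E (depth 2)
C: left child of E (depth 2)
G: right child of F (depth 3)
V: right child of Q (depth 1)
X: right child of V (depth 2)

Delete E (two children — replace with in-order successor).
After deletion, C's left child: none.

none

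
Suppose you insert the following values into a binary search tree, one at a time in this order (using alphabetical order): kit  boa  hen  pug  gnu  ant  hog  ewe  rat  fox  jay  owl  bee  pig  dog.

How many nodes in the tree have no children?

6

Resulting structure (node: left, right):
  kit: L=boa, R=pug
  boa: L=ant, R=hen
  hen: L=gnu, R=hog
  pug: L=owl, R=rat
  gnu: L=ewe, R=–
  ant: L=–, R=bee
  hog: L=–, R=jay
  ewe: L=dog, R=fox
  rat: L=–, R=–
  fox: L=–, R=–
  jay: L=–, R=–
  owl: L=–, R=pig
  bee: L=–, R=–
  pig: L=–, R=–
  dog: L=–, R=–

Leaves: bee, dog, fox, jay, pig, rat — 6 in total.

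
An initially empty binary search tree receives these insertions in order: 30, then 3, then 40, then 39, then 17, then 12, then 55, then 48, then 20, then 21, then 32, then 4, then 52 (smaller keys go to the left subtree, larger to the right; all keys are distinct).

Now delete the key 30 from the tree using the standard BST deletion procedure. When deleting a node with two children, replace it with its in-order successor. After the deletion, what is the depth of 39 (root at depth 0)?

Resulting structure (node: left, right):
  30: L=3, R=40
  3: L=–, R=17
  40: L=39, R=55
  39: L=32, R=–
  17: L=12, R=20
  12: L=4, R=–
  55: L=48, R=–
  48: L=–, R=52
  20: L=–, R=21
  21: L=–, R=–
  32: L=–, R=–
  4: L=–, R=–
  52: L=–, R=–

Delete 30 (two children — replace with in-order successor).
After deletion, path to 39: 32 → 40 → 39.

2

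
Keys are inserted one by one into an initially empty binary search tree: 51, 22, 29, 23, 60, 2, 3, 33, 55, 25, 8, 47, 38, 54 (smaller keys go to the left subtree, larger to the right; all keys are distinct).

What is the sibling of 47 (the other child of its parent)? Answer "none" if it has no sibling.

none

Insert 51: tree is empty, so 51 becomes the root.
Insert 22: 22 < 51 → go left. Place as left child of 51.
Insert 29: 29 < 51 → go left; 29 > 22 → go right. Place as right child of 22.
Insert 23: 23 < 51 → go left; 23 > 22 → go right; 23 < 29 → go left. Place as left child of 29.
Insert 60: 60 > 51 → go right. Place as right child of 51.
Insert 2: 2 < 51 → go left; 2 < 22 → go left. Place as left child of 22.
Insert 3: 3 < 51 → go left; 3 < 22 → go left; 3 > 2 → go right. Place as right child of 2.
Insert 33: 33 < 51 → go left; 33 > 22 → go right; 33 > 29 → go right. Place as right child of 29.
Insert 55: 55 > 51 → go right; 55 < 60 → go left. Place as left child of 60.
Insert 25: 25 < 51 → go left; 25 > 22 → go right; 25 < 29 → go left; 25 > 23 → go right. Place as right child of 23.
Insert 8: 8 < 51 → go left; 8 < 22 → go left; 8 > 2 → go right; 8 > 3 → go right. Place as right child of 3.
Insert 47: 47 < 51 → go left; 47 > 22 → go right; 47 > 29 → go right; 47 > 33 → go right. Place as right child of 33.
Insert 38: 38 < 51 → go left; 38 > 22 → go right; 38 > 29 → go right; 38 > 33 → go right; 38 < 47 → go left. Place as left child of 47.
Insert 54: 54 > 51 → go right; 54 < 60 → go left; 54 < 55 → go left. Place as left child of 55.

47's parent is 33, which has only one child.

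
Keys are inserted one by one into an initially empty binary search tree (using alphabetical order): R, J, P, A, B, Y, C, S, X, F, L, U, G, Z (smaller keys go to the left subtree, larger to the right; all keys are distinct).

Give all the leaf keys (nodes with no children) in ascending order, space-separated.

G L U Z

Resulting structure (node: left, right):
  R: L=J, R=Y
  J: L=A, R=P
  P: L=L, R=–
  A: L=–, R=B
  B: L=–, R=C
  Y: L=S, R=Z
  C: L=–, R=F
  S: L=–, R=X
  X: L=U, R=–
  F: L=–, R=G
  L: L=–, R=–
  U: L=–, R=–
  G: L=–, R=–
  Z: L=–, R=–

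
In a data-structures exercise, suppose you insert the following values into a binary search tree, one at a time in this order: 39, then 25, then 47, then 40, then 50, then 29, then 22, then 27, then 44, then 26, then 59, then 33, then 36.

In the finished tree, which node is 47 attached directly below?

39

Insert 39: tree is empty, so 39 becomes the root.
Insert 25: 25 < 39 → go left. Place as left child of 39.
Insert 47: 47 > 39 → go right. Place as right child of 39.
Insert 40: 40 > 39 → go right; 40 < 47 → go left. Place as left child of 47.
Insert 50: 50 > 39 → go right; 50 > 47 → go right. Place as right child of 47.
Insert 29: 29 < 39 → go left; 29 > 25 → go right. Place as right child of 25.
Insert 22: 22 < 39 → go left; 22 < 25 → go left. Place as left child of 25.
Insert 27: 27 < 39 → go left; 27 > 25 → go right; 27 < 29 → go left. Place as left child of 29.
Insert 44: 44 > 39 → go right; 44 < 47 → go left; 44 > 40 → go right. Place as right child of 40.
Insert 26: 26 < 39 → go left; 26 > 25 → go right; 26 < 29 → go left; 26 < 27 → go left. Place as left child of 27.
Insert 59: 59 > 39 → go right; 59 > 47 → go right; 59 > 50 → go right. Place as right child of 50.
Insert 33: 33 < 39 → go left; 33 > 25 → go right; 33 > 29 → go right. Place as right child of 29.
Insert 36: 36 < 39 → go left; 36 > 25 → go right; 36 > 29 → go right; 36 > 33 → go right. Place as right child of 33.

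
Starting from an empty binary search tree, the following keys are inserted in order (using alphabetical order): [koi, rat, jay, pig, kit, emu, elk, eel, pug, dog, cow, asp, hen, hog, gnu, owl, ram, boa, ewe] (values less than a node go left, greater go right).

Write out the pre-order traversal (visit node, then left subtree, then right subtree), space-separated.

koi jay emu elk eel dog cow asp boa hen gnu ewe hog kit rat pig owl pug ram

Insert koi: tree is empty, so koi becomes the root.
Insert rat: rat > koi → go right. Place as right child of koi.
Insert jay: jay < koi → go left. Place as left child of koi.
Insert pig: pig > koi → go right; pig < rat → go left. Place as left child of rat.
Insert kit: kit < koi → go left; kit > jay → go right. Place as right child of jay.
Insert emu: emu < koi → go left; emu < jay → go left. Place as left child of jay.
Insert elk: elk < koi → go left; elk < jay → go left; elk < emu → go left. Place as left child of emu.
Insert eel: eel < koi → go left; eel < jay → go left; eel < emu → go left; eel < elk → go left. Place as left child of elk.
Insert pug: pug > koi → go right; pug < rat → go left; pug > pig → go right. Place as right child of pig.
Insert dog: dog < koi → go left; dog < jay → go left; dog < emu → go left; dog < elk → go left; dog < eel → go left. Place as left child of eel.
Insert cow: cow < koi → go left; cow < jay → go left; cow < emu → go left; cow < elk → go left; cow < eel → go left; cow < dog → go left. Place as left child of dog.
Insert asp: asp < koi → go left; asp < jay → go left; asp < emu → go left; asp < elk → go left; asp < eel → go left; asp < dog → go left; asp < cow → go left. Place as left child of cow.
Insert hen: hen < koi → go left; hen < jay → go left; hen > emu → go right. Place as right child of emu.
Insert hog: hog < koi → go left; hog < jay → go left; hog > emu → go right; hog > hen → go right. Place as right child of hen.
Insert gnu: gnu < koi → go left; gnu < jay → go left; gnu > emu → go right; gnu < hen → go left. Place as left child of hen.
Insert owl: owl > koi → go right; owl < rat → go left; owl < pig → go left. Place as left child of pig.
Insert ram: ram > koi → go right; ram < rat → go left; ram > pig → go right; ram > pug → go right. Place as right child of pug.
Insert boa: boa < koi → go left; boa < jay → go left; boa < emu → go left; boa < elk → go left; boa < eel → go left; boa < dog → go left; boa < cow → go left; boa > asp → go right. Place as right child of asp.
Insert ewe: ewe < koi → go left; ewe < jay → go left; ewe > emu → go right; ewe < hen → go left; ewe < gnu → go left. Place as left child of gnu.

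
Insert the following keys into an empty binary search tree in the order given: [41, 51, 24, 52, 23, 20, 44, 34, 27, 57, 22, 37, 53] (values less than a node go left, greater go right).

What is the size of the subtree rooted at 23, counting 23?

41: root
51: right child of 41 (depth 1)
24: left child of 41 (depth 1)
52: right child of 51 (depth 2)
23: left child of 24 (depth 2)
20: left child of 23 (depth 3)
44: left child of 51 (depth 2)
34: right child of 24 (depth 2)
27: left child of 34 (depth 3)
57: right child of 52 (depth 3)
22: right child of 20 (depth 4)
37: right child of 34 (depth 3)
53: left child of 57 (depth 4)

Subtree rooted at 23 contains: 23, 20, 22 — 3 nodes.

3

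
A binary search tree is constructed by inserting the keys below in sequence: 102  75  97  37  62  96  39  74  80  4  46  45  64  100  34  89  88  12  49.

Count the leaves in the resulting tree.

Insert 102: tree is empty, so 102 becomes the root.
Insert 75: 75 < 102 → go left. Place as left child of 102.
Insert 97: 97 < 102 → go left; 97 > 75 → go right. Place as right child of 75.
Insert 37: 37 < 102 → go left; 37 < 75 → go left. Place as left child of 75.
Insert 62: 62 < 102 → go left; 62 < 75 → go left; 62 > 37 → go right. Place as right child of 37.
Insert 96: 96 < 102 → go left; 96 > 75 → go right; 96 < 97 → go left. Place as left child of 97.
Insert 39: 39 < 102 → go left; 39 < 75 → go left; 39 > 37 → go right; 39 < 62 → go left. Place as left child of 62.
Insert 74: 74 < 102 → go left; 74 < 75 → go left; 74 > 37 → go right; 74 > 62 → go right. Place as right child of 62.
Insert 80: 80 < 102 → go left; 80 > 75 → go right; 80 < 97 → go left; 80 < 96 → go left. Place as left child of 96.
Insert 4: 4 < 102 → go left; 4 < 75 → go left; 4 < 37 → go left. Place as left child of 37.
Insert 46: 46 < 102 → go left; 46 < 75 → go left; 46 > 37 → go right; 46 < 62 → go left; 46 > 39 → go right. Place as right child of 39.
Insert 45: 45 < 102 → go left; 45 < 75 → go left; 45 > 37 → go right; 45 < 62 → go left; 45 > 39 → go right; 45 < 46 → go left. Place as left child of 46.
Insert 64: 64 < 102 → go left; 64 < 75 → go left; 64 > 37 → go right; 64 > 62 → go right; 64 < 74 → go left. Place as left child of 74.
Insert 100: 100 < 102 → go left; 100 > 75 → go right; 100 > 97 → go right. Place as right child of 97.
Insert 34: 34 < 102 → go left; 34 < 75 → go left; 34 < 37 → go left; 34 > 4 → go right. Place as right child of 4.
Insert 89: 89 < 102 → go left; 89 > 75 → go right; 89 < 97 → go left; 89 < 96 → go left; 89 > 80 → go right. Place as right child of 80.
Insert 88: 88 < 102 → go left; 88 > 75 → go right; 88 < 97 → go left; 88 < 96 → go left; 88 > 80 → go right; 88 < 89 → go left. Place as left child of 89.
Insert 12: 12 < 102 → go left; 12 < 75 → go left; 12 < 37 → go left; 12 > 4 → go right; 12 < 34 → go left. Place as left child of 34.
Insert 49: 49 < 102 → go left; 49 < 75 → go left; 49 > 37 → go right; 49 < 62 → go left; 49 > 39 → go right; 49 > 46 → go right. Place as right child of 46.

Leaves: 12, 45, 49, 64, 88, 100 — 6 in total.

6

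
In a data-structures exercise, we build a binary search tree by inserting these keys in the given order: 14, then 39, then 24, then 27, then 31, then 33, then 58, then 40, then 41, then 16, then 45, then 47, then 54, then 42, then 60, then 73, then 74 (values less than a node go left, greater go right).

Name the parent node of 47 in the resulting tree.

14: root
39: right child of 14 (depth 1)
24: left child of 39 (depth 2)
27: right child of 24 (depth 3)
31: right child of 27 (depth 4)
33: right child of 31 (depth 5)
58: right child of 39 (depth 2)
40: left child of 58 (depth 3)
41: right child of 40 (depth 4)
16: left child of 24 (depth 3)
45: right child of 41 (depth 5)
47: right child of 45 (depth 6)
54: right child of 47 (depth 7)
42: left child of 45 (depth 6)
60: right child of 58 (depth 3)
73: right child of 60 (depth 4)
74: right child of 73 (depth 5)

45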